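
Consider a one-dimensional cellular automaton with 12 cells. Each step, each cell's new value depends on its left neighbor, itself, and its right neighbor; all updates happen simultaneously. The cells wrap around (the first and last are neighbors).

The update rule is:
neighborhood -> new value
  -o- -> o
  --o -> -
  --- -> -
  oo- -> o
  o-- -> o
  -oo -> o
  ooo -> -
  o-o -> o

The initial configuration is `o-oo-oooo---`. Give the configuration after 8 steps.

-o-oo-------

oooooo--oo--
o----oo-ooo-
oo---oooo-oo
-oo--o--ooo-
-ooo-oo-o-oo
oo-ooooooooo
-ooo--------
-o-oo-------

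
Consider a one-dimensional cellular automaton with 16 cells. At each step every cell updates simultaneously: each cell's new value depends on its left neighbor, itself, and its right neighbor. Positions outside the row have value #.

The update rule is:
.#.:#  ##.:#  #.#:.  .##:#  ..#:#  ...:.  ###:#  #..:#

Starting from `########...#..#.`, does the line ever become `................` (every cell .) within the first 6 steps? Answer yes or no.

#########.#####.
#########.#####.  (fixed point — unchanged through step 6)
step 6 is #########.#####., still not uniform .

no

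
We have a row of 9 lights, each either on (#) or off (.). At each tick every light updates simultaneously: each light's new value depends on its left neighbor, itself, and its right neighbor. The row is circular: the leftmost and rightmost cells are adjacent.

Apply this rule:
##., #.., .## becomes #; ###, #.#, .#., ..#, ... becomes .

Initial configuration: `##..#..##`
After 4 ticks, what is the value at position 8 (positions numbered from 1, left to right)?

.

tick 1: .##..#.#.
tick 2: .###....#
tick 3: .#.##....
tick 4: ...###...
position 8 holds .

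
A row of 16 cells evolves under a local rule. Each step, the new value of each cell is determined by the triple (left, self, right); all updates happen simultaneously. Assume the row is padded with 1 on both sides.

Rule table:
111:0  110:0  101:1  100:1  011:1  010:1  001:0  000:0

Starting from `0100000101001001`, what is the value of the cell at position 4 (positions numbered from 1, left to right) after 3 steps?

1110000111101101
0001000100011011
1001100110010110
position 4 holds 1

1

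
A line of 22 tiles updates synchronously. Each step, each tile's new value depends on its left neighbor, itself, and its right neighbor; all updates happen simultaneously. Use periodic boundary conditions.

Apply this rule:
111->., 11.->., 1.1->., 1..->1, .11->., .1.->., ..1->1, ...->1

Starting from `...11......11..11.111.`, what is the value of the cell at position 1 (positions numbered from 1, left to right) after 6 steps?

111..111111..11......1
...11......11..111111.
111..111111..11......1  (repeats step 1; period 2)
step 6: ...11......11..111111.
position 1 holds .

.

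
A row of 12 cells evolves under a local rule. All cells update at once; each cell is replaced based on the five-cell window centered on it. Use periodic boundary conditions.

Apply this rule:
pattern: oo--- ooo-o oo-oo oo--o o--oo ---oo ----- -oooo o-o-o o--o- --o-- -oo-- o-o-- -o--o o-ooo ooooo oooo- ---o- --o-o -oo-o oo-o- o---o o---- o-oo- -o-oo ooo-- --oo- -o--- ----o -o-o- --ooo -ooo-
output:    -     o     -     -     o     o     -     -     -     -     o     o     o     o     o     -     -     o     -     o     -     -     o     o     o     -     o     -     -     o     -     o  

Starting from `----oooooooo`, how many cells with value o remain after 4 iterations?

7

-o-o--------
o-oo-o------
-ooo-o-o---o
oooo--oo--o-
count of o: 7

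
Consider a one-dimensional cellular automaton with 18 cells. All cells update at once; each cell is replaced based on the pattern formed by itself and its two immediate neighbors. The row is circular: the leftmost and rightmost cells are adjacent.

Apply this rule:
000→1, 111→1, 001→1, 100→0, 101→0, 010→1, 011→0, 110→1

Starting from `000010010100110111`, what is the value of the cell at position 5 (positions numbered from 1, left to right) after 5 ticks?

011110110101010011
001110010101010101
010110110101010101
010010010101010101
010110110101010101
position 5 holds 1

1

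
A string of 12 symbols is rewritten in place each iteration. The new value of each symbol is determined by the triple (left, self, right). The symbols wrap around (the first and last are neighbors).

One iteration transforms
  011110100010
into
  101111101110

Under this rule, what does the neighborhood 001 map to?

1

At position 0 the neighborhood is 001; the next row has 1 there.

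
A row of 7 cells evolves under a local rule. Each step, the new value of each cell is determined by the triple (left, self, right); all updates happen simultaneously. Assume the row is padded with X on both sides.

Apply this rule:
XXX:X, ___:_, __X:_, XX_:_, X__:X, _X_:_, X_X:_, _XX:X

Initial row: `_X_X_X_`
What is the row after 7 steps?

_______
X______
_X_____
__X____
X__X___
_X__X__
__X__X_

__X__X_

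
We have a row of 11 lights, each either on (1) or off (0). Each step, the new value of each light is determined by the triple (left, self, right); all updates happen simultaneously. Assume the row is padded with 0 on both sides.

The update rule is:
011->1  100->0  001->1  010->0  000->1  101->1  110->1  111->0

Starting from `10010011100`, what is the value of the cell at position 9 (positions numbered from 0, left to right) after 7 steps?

step 1: 00100110101
step 2: 11001111010
step 3: 11011001100
step 4: 11111011101
step 5: 10001110110
step 6: 00111011110
step 7: 11101110010
position 9 holds 1

1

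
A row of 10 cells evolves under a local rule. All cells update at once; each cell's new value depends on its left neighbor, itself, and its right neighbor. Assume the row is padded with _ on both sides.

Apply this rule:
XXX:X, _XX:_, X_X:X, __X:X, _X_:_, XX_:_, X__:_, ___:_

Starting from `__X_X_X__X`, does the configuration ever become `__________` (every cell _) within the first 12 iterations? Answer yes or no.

iteration 1: _X_X_X__X_
iteration 2: X_X_X__X__
iteration 3: _X_X__X___
iteration 4: X_X__X____
iteration 5: _X__X_____
iteration 6: X__X______
iteration 7: __X_______
iteration 8: _X________
iteration 9: X_________
iteration 10: __________
all cells are _ at iteration 10

yes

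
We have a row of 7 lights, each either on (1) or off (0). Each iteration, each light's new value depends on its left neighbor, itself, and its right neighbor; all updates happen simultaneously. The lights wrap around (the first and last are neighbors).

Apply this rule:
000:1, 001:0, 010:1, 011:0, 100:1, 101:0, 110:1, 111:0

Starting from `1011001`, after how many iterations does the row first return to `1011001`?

iteration 1: 1001100
iteration 2: 1100110
iteration 3: 0110010
iteration 4: 0011011
iteration 5: 1001001
iteration 6: 1101100
iteration 7: 0100110
iteration 8: 0110011
iteration 9: 0011001
iteration 10: 1001101
iteration 11: 1100100
iteration 12: 0110110
iteration 13: 0010011
iteration 14: 1011001

14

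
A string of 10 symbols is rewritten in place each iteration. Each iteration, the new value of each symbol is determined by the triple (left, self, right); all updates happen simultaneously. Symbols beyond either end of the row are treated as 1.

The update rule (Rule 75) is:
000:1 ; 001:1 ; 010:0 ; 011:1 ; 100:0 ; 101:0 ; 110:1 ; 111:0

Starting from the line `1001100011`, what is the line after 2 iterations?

1010101010

1011101110
1010101010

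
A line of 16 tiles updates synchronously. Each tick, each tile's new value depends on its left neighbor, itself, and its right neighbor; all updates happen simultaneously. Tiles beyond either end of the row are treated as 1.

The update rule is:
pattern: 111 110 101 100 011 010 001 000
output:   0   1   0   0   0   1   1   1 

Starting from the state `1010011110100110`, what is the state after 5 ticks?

tick 1: 1010100010101010
tick 2: 1010101110101010
tick 3: 1010100010101010  (repeats tick 1; period 2)
tick 5: 1010100010101010

1010100010101010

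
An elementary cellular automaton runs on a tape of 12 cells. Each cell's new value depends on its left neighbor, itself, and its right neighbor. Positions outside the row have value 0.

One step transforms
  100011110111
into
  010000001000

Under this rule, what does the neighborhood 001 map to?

At position 3 the neighborhood is 001; the next row has 0 there.

0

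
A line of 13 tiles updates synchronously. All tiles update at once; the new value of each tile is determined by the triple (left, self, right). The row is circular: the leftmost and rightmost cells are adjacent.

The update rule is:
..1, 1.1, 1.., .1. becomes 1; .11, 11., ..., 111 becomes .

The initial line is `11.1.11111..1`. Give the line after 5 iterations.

..111.....11.
.1...1...1..1
111.111.11111
...1...1.....
..111.111....

..111.111....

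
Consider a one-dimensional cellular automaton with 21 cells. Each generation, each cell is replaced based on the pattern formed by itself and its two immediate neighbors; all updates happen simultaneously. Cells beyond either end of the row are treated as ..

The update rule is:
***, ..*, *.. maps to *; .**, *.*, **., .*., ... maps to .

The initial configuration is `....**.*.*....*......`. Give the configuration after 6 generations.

.........*....*.*...*

generation 1: ...*......*..*.*.....
generation 2: ..*.*....*.**...*....
generation 3: .*...*..*....*.*.*...
generation 4: *.*.*.**.*..*.....*..
generation 5: ..........**.*...*.*.
generation 6: .........*....*.*...*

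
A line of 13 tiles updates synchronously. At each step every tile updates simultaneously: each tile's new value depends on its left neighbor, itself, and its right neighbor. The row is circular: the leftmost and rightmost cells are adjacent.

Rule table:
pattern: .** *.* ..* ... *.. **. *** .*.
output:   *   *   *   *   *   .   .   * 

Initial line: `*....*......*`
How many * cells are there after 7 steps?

step 1: .************
step 2: **...........
step 3: *.***********
step 4: .**..........
step 5: **.**********
step 6: ..**.........
step 7: ***.*********
count of *: 12

12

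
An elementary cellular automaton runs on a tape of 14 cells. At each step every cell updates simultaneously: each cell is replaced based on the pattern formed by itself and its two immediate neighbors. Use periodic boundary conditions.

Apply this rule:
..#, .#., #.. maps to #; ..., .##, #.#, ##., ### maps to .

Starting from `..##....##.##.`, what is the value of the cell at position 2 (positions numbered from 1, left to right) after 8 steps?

step 1: .#..#..#.....#
step 2: .########...##
step 3: .........#.#..
step 4: ........##.##.
step 5: .......#.....#
step 6: #.....###...##
step 7: .#...#...#.#..
step 8: ###.###.##.##.
position 2 holds #

#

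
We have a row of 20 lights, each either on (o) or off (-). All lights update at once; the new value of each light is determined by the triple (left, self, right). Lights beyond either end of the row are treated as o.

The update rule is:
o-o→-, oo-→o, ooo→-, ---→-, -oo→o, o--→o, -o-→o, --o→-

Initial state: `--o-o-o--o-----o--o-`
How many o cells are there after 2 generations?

11

generation 1: o-o-o-oo-oo----oo-o-
generation 2: o-o-o-oo-ooo---oo-o-
count of o: 11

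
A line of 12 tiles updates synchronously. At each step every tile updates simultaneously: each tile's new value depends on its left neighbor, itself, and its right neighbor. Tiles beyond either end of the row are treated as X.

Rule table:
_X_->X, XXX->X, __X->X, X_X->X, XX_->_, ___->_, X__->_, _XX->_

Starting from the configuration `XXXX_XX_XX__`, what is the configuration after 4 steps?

_XX_XX__X_XX

step 1: XXX_X__X___X
step 2: XX_XX_XX__X_
step 3: X_X__X___XXX
step 4: _XX_XX__X_XX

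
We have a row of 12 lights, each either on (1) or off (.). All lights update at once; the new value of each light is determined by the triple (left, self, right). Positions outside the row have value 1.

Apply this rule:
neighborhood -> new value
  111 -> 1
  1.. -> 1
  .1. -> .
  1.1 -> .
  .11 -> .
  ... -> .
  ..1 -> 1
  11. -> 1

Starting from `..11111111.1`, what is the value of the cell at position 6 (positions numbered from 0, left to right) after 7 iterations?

11.1111111..
11..11111111
1111.1111111
1111..111111
111111.11111
111111..1111
11111111.111
position 6 holds 1

1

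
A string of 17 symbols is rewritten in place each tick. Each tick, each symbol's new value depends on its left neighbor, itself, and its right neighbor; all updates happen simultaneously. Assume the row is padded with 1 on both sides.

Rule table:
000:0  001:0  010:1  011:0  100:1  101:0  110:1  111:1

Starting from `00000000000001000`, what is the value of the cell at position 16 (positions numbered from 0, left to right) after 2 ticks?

0

10000000000001100
11000000000000110
position 16 holds 0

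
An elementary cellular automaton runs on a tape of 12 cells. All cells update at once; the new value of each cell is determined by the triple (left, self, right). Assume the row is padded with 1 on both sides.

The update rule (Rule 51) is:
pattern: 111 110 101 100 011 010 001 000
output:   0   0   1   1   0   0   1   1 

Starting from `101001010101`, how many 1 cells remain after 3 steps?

6

010110101010
101001010101  (repeats step 0; period 2)
step 3: 010110101010
count of 1: 6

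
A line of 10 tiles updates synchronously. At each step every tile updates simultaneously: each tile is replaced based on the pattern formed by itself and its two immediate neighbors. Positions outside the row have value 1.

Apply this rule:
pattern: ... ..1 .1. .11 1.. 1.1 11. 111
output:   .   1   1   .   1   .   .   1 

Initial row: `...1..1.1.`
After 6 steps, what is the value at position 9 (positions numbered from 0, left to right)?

step 1: 1.11111.1.
step 2: ...111..1.
step 3: 1.1.1.111.
step 4: ..1.1..1..
step 5: 111.111111
step 6: 11...11111
position 9 holds 1

1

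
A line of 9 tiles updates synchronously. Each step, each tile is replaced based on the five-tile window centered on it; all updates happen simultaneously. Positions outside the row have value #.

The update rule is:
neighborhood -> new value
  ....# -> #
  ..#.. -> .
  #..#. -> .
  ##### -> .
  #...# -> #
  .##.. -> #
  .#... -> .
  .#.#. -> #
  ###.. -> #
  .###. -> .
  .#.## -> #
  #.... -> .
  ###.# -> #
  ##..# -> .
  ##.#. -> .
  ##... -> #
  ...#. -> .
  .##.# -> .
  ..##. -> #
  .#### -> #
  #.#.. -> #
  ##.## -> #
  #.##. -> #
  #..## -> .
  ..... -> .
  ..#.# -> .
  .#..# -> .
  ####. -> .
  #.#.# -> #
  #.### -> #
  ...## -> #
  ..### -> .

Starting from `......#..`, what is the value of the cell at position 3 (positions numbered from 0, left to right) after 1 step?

step 1: #...#....
position 3 holds .

.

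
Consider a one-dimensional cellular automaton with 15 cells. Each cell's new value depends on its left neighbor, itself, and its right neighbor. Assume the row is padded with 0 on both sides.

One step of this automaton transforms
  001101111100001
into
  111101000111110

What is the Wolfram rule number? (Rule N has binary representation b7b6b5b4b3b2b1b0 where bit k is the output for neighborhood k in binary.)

91

position 6: 111 → 0  (bit 7 = 0)
position 3: 110 → 1  (bit 6 = 1)
position 4: 101 → 0  (bit 5 = 0)
position 10: 100 → 1  (bit 4 = 1)
position 2: 011 → 1  (bit 3 = 1)
position 14: 010 → 0  (bit 2 = 0)
position 1: 001 → 1  (bit 1 = 1)
position 0: 000 → 1  (bit 0 = 1)
bits b7..b0 = 01011011 = 91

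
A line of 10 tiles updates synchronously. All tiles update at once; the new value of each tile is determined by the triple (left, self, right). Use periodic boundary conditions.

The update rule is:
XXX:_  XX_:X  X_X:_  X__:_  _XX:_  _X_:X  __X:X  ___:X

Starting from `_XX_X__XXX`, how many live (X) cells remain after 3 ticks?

4

__X_X_X__X
_XX_X_X_XX
__X_X_X__X
count of X: 4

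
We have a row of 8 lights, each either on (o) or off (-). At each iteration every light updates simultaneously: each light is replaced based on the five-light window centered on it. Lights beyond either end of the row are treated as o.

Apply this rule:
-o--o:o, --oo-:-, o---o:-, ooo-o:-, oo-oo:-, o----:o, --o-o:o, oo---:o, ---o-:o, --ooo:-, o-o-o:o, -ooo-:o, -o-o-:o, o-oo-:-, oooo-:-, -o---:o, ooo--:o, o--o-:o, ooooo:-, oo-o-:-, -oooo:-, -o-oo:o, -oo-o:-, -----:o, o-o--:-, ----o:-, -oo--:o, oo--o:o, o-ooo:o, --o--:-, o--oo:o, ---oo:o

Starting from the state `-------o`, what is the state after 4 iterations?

------oo

iteration 1: ooooo-o-
iteration 2: ------oo
iteration 3: oooo-o--
iteration 4: ------oo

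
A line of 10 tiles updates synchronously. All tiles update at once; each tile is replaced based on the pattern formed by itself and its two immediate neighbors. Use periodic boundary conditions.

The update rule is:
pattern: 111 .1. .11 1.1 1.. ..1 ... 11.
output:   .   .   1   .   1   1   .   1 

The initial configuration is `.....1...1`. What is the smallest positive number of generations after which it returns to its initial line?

generation 1: 1...1.1.1.
generation 2: .1.1......
generation 3: 1...1.....
generation 4: .1.1.1...1
generation 5: ......1.1.
generation 6: .....1...1

6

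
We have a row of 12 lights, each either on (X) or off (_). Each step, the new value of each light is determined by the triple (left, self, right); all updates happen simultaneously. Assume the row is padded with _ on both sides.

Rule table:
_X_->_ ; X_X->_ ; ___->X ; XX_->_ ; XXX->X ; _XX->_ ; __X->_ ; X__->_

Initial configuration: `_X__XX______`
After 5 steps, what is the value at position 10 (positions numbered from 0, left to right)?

_

step 1: _______XXXXX
step 2: XXXXXX__XXX_
step 3: _XXXX____X__
step 4: __XX__XX___X
step 5: X________X__
position 10 holds _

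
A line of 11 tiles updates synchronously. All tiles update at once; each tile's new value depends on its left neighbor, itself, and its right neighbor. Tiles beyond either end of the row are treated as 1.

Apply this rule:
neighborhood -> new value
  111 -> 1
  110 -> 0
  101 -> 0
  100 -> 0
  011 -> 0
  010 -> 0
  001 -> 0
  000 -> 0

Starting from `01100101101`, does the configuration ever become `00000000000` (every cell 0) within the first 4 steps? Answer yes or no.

step 1: 00000000000
all cells are 0 at step 1

yes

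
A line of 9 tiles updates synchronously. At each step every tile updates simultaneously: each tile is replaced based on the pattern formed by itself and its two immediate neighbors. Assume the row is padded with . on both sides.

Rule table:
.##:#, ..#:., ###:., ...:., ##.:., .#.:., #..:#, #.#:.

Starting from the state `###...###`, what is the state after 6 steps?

#..#..#..
.#..#..#.
..#..#..#
...#..#..
....#..#.
.....#..#

.....#..#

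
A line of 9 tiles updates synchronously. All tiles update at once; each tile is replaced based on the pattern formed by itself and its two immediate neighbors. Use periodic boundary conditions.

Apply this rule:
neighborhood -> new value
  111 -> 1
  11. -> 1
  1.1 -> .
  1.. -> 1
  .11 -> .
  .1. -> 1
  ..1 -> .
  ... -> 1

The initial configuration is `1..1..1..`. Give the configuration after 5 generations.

generation 1: 11.11.11.
generation 2: .1..1..1.
generation 3: .11.11.11
generation 4: ..1..1..1
generation 5: 1.11.11.1

1.11.11.1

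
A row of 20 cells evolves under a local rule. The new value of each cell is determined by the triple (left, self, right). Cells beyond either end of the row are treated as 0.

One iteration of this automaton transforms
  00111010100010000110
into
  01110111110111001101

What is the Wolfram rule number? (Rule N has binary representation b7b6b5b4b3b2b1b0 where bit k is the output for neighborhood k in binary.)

190

position 3: 111 → 1  (bit 7 = 1)
position 4: 110 → 0  (bit 6 = 0)
position 5: 101 → 1  (bit 5 = 1)
position 9: 100 → 1  (bit 4 = 1)
position 2: 011 → 1  (bit 3 = 1)
position 6: 010 → 1  (bit 2 = 1)
position 1: 001 → 1  (bit 1 = 1)
position 0: 000 → 0  (bit 0 = 0)
bits b7..b0 = 10111110 = 190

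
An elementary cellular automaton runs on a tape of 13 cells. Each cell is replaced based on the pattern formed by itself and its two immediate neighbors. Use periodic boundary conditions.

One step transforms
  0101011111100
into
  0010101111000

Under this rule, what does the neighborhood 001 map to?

At position 0 the neighborhood is 001; the next row has 0 there.

0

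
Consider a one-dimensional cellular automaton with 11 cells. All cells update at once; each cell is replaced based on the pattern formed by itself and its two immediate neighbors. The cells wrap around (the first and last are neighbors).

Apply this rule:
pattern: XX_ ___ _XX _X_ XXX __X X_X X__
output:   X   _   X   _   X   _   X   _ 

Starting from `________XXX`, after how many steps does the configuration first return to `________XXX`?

1

________XXX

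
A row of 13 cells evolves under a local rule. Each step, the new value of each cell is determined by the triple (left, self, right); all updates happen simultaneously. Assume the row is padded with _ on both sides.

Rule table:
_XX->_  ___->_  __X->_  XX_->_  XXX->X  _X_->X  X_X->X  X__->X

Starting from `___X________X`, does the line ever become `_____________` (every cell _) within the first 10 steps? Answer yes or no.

yes

___XX_______X
_____X______X
_____XX_____X
_______X____X
_______XX___X
_________X__X
_________XX_X
___________XX
_____________
all cells are _ at step 9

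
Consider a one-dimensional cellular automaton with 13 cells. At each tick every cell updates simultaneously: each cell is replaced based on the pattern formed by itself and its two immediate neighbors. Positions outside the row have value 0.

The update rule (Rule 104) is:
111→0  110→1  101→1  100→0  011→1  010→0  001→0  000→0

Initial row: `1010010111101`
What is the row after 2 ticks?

0000001100110

0100001100110
0000001100110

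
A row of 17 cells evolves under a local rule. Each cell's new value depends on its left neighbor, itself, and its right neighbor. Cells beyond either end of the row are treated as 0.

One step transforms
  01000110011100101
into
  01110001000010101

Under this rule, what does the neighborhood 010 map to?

1

At position 1 the neighborhood is 010; the next row has 1 there.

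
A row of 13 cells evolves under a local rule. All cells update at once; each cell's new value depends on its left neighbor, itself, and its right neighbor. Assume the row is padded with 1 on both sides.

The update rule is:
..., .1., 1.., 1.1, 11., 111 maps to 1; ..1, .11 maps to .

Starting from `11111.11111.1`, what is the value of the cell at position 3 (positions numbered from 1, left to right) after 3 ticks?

tick 1: 111111.11111.
tick 2: 1111111.11111
tick 3: 11111111.1111
position 3 holds 1

1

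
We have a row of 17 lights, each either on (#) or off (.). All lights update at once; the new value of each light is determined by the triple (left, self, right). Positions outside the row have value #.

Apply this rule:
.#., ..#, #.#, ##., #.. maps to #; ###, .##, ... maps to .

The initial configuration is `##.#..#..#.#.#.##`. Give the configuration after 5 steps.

step 1: .##############..
step 2: #.............###
step 3: ##...........#...
step 4: .##.........###.#
step 5: #.##.......#..##.

#.##.......#..##.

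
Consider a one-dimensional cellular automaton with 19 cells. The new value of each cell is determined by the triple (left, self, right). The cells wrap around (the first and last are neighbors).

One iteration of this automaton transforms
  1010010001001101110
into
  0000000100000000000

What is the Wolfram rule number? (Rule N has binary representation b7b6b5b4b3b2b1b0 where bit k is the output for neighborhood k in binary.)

position 16: 111 → 0  (bit 7 = 0)
position 13: 110 → 0  (bit 6 = 0)
position 1: 101 → 0  (bit 5 = 0)
position 3: 100 → 0  (bit 4 = 0)
position 12: 011 → 0  (bit 3 = 0)
position 0: 010 → 0  (bit 2 = 0)
position 4: 001 → 0  (bit 1 = 0)
position 7: 000 → 1  (bit 0 = 1)
bits b7..b0 = 00000001 = 1

1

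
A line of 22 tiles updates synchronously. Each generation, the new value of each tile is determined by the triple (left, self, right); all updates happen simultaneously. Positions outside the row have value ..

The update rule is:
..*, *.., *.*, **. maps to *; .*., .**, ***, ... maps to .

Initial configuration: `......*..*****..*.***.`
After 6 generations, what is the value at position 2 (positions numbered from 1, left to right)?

generation 1: .....*.**....***.*..**
generation 2: ....*.*.**..*..**.**.*
generation 3: ...*.*.*.***.**.**.**.
generation 4: ..*.*.*.*..**.**.**.**
generation 5: .*.*.*.*.**.**.**.**.*
generation 6: *.*.*.*.*.**.**.**.**.
position 2 holds .

.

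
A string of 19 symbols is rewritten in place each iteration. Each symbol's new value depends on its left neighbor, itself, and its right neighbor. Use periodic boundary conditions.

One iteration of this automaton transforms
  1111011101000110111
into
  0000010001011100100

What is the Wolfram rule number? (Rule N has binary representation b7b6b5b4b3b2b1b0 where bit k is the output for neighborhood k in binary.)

15

position 0: 111 → 0  (bit 7 = 0)
position 3: 110 → 0  (bit 6 = 0)
position 4: 101 → 0  (bit 5 = 0)
position 10: 100 → 0  (bit 4 = 0)
position 5: 011 → 1  (bit 3 = 1)
position 9: 010 → 1  (bit 2 = 1)
position 12: 001 → 1  (bit 1 = 1)
position 11: 000 → 1  (bit 0 = 1)
bits b7..b0 = 00001111 = 15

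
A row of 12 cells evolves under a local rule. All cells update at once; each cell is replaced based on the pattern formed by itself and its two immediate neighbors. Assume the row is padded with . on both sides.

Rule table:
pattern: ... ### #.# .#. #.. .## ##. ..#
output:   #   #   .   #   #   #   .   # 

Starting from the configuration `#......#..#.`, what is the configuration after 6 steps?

step 1: ############
step 2: ###########.
step 3: ##########.#
step 4: #########..#
step 5: ########.###
step 6: #######..##.

#######..##.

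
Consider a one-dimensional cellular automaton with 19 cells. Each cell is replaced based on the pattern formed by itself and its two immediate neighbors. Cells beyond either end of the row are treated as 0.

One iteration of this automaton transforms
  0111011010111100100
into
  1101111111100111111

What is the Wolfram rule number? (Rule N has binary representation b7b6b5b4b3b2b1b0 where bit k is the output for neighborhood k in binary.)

127

position 2: 111 → 0  (bit 7 = 0)
position 3: 110 → 1  (bit 6 = 1)
position 4: 101 → 1  (bit 5 = 1)
position 14: 100 → 1  (bit 4 = 1)
position 1: 011 → 1  (bit 3 = 1)
position 8: 010 → 1  (bit 2 = 1)
position 0: 001 → 1  (bit 1 = 1)
position 18: 000 → 1  (bit 0 = 1)
bits b7..b0 = 01111111 = 127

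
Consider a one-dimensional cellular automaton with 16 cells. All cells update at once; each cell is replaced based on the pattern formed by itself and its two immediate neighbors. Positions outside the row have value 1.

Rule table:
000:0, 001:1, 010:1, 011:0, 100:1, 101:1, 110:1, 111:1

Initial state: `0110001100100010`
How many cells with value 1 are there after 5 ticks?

1011010111110111
1101111011111011
1110111101111101
1111011110111110
1111101111011111
count of 1: 14

14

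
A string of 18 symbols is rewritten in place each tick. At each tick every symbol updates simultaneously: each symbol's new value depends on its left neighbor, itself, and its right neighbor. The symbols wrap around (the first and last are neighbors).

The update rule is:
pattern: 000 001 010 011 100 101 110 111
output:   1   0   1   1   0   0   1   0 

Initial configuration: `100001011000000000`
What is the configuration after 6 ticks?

101101011011111110
101101011010000010
101101011010111010
101101011010101010
101101011010101010  (fixed point — unchanged through tick 6)

101101011010101010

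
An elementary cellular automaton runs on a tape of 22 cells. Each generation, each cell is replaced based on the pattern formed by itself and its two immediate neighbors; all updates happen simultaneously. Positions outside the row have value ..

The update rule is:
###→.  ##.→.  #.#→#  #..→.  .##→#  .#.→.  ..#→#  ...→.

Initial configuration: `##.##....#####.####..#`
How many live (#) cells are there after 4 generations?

6

generation 1: #.##....##....##....#.
generation 2: .##....##....##....#..
generation 3: ##....##....##....#...
generation 4: #....##....##....#....
count of #: 6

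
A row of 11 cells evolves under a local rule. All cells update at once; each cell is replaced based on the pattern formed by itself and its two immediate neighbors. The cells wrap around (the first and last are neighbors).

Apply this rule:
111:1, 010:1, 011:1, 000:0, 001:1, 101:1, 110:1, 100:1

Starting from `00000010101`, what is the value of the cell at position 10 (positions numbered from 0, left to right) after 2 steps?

10000111111
11001111111
position 10 holds 1

1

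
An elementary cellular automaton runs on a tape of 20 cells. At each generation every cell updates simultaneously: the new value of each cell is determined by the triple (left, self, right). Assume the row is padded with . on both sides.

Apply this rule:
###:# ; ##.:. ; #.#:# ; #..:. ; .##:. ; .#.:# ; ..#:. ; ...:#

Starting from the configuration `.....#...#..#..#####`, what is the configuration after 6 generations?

generation 1: ####.#.#.#..#...###.
generation 2: .##.######..#.#..#..
generation 3: ...#.####...###..#.#
generation 4: ##.##.##..#..#...###
generation 5: ..#..#....#..#.#..#.
generation 6: #.#..#.##.#..###..#.

#.#..#.##.#..###..#.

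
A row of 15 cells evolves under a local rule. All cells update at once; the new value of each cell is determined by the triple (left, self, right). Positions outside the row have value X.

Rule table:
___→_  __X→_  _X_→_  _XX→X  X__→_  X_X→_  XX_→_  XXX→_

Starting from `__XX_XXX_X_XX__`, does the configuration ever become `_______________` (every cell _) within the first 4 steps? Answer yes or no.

__X__X_____X___
_______________
all cells are _ at step 2

yes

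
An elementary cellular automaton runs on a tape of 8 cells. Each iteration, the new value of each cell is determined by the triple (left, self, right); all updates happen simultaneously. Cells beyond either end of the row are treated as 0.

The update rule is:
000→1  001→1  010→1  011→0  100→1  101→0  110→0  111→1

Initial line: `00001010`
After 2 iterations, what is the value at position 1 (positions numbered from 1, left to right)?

0

11111011
01110000
position 1 holds 0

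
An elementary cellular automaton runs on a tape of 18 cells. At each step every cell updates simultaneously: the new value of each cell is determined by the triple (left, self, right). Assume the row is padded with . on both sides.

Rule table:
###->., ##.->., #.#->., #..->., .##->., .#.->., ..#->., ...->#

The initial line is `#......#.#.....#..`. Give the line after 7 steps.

..####.....###...#

..####.....###...#
#......###.....#..
..####.....###...#  (repeats step 1; period 2)
step 7: ..####.....###...#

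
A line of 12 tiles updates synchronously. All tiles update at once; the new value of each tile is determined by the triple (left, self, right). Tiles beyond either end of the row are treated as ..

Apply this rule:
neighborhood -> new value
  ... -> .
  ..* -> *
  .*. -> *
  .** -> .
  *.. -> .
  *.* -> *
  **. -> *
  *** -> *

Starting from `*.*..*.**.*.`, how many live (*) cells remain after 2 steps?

8

***.***.***.
.***.***.**.
count of *: 8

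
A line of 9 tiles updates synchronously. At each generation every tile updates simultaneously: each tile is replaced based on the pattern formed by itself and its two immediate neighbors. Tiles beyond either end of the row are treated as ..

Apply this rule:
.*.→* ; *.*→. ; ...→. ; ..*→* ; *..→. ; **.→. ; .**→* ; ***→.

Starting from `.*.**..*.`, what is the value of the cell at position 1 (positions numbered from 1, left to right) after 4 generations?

**.*..**.
*..*.**..
*.**.*...
*.*..*...
position 1 holds *

*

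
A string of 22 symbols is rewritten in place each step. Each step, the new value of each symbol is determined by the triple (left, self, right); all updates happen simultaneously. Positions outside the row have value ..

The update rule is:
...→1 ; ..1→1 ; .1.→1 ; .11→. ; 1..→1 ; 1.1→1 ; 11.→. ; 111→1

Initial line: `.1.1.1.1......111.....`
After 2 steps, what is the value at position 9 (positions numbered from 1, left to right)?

11111111111111.1.11111
.111111111111.111.111.
position 9 holds 1

1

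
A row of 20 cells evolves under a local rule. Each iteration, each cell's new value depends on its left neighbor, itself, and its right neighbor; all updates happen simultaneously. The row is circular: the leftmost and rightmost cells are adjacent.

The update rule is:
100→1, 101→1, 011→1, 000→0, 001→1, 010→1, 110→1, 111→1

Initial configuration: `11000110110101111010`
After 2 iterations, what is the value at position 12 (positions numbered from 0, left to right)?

1

11101111111111111111
11111111111111111111
position 12 holds 1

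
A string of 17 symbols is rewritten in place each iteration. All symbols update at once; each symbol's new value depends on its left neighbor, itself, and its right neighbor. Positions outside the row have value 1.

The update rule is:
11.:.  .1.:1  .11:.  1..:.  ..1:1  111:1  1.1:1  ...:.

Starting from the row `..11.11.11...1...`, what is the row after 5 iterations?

1..1....11..111.1

.1..1..1....11..1
11.11.11...1...1.
1.1..1....11..111
.11.11...1...1.11
1..1....11..111.1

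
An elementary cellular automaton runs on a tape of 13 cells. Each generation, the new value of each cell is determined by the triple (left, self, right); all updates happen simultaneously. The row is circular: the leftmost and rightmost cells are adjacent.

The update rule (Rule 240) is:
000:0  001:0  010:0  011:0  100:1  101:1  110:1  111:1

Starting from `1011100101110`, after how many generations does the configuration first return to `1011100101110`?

0101110010111
1010111001011
1101011100101
1110101110010
0111010111001
1011101011100
0101110101110
0010111010111
1001011101011
1100101110101
1110010111010
0111001011101
1011100101110

13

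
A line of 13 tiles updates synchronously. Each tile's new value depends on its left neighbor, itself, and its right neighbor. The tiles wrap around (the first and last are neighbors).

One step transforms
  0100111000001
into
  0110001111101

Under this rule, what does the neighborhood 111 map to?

At position 5 the neighborhood is 111; the next row has 0 there.

0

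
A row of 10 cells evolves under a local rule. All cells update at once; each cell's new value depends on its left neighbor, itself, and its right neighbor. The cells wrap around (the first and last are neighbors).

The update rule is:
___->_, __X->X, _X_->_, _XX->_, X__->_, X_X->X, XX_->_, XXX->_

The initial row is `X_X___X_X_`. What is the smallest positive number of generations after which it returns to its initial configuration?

10

_X___X_X_X
X___X_X_X_
___X_X_X_X
__X_X_X_X_
_X_X_X_X__
X_X_X_X___
_X_X_X___X
X_X_X___X_
_X_X___X_X
X_X___X_X_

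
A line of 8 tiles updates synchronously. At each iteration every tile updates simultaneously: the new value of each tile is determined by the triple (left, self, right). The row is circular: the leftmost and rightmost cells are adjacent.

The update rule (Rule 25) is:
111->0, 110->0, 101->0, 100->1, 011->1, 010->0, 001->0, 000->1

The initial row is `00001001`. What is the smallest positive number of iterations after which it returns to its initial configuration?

24

11100100
10010010
01001000
00100111
10010100
01000010
00111001
10100100
00010010
11001001
00100101
10010000
01001110
00101001
10000100
01110010
01001001
00100100
10010011
01001010
00100001
10011100
01010010
00001001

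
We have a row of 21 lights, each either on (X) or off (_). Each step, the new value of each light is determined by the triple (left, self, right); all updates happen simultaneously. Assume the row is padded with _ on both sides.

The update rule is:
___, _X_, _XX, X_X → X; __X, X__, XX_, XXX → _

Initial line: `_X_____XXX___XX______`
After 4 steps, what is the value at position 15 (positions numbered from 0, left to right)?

_X_XXX_X___X_X__XXXXX
_XXX__XX_X_XXX__X____
_X____X_XXXX____X_XXX
_X_XX_XXX____XX_XXX__
position 15 holds _

_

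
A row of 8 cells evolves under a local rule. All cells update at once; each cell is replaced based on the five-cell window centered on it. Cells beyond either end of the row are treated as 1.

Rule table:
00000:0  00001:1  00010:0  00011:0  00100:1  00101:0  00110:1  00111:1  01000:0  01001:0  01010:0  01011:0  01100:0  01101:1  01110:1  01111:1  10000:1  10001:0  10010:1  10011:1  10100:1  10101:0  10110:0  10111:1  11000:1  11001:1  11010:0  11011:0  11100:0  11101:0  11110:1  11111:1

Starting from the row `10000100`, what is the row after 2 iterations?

01100001

01110101
01100001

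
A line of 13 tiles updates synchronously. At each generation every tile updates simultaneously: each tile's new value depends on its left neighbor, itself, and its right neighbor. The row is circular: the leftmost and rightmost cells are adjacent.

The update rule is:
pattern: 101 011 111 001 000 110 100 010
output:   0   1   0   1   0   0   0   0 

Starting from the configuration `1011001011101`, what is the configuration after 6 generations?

1001000100100

0010010010001
0100100100010
1001001000100
0010010001001
0100100010010
1001000100100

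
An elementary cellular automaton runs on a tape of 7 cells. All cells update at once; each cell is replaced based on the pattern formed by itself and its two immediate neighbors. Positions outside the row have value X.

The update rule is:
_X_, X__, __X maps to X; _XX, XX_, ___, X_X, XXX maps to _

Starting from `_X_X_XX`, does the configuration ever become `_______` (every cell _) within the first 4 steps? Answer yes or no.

_X_X___
_X_XX_X
_X_____
_XX___X
step 4 is _XX___X, still not uniform _

no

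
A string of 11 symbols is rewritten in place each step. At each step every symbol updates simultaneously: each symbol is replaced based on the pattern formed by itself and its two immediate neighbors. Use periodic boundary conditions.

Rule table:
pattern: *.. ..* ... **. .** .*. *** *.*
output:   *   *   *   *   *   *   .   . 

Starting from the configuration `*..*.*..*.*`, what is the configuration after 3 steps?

****.****.*
...*.*..*.*
****.****.*

****.****.*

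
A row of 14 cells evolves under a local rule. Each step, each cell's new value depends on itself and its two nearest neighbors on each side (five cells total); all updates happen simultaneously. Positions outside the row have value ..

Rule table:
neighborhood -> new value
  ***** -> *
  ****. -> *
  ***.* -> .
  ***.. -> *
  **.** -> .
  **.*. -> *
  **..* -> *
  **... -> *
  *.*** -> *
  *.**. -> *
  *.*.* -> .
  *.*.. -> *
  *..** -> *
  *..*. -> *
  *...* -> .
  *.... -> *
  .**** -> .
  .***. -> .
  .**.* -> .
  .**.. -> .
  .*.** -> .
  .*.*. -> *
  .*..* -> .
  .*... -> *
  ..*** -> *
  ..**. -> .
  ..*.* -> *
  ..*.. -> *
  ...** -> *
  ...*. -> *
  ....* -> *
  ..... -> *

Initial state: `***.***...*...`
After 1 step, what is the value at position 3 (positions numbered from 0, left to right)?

*...*.**.*****
position 3 holds .

.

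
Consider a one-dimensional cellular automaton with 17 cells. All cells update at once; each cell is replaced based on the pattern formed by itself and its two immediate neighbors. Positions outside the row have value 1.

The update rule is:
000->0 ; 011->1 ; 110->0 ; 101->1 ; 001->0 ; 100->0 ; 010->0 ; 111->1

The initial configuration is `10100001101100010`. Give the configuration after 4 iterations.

iteration 1: 01000001011000001
iteration 2: 10000000110000001
iteration 3: 00000000100000001
iteration 4: 00000000000000001

00000000000000001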